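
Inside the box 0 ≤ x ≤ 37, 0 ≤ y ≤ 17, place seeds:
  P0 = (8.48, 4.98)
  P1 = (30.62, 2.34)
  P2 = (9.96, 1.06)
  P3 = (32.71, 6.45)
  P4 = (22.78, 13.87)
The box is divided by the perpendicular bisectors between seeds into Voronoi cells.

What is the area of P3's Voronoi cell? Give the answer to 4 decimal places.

1. box [0,37]×[0,17]: [(0, 0) (37, 0) (37, 17) (0, 17)]
2. ⊥bis P3·P0 via (20.595,5.715): [(20.9417, 0) (37, 0) (37, 17) (19.9104, 17)]  |A|=281.7574
3. ⊥bis P3·P1 via (31.665,4.395): [(20.3252, 10.1614) (37, 1.6821) (37, 17) (19.9104, 17)]  |A|=186.1456
4. ⊥bis P3·P2 via (21.335,3.755): [(20.3252, 10.1614) (37, 1.6821) (37, 17) (19.9104, 17)]  |A|=186.1456
5. ⊥bis P3·P4 via (27.745,10.16): [(25.7027, 7.4269) (37, 1.6821) (37, 17) (32.8561, 17)]  |A|=106.3605
6. canonical 4-gon: [(25.7027, 7.4269) (37, 1.6821) (37, 17) (32.8561, 17)]
7. shoelace: 106.3605

Area of P3's cell: 106.3605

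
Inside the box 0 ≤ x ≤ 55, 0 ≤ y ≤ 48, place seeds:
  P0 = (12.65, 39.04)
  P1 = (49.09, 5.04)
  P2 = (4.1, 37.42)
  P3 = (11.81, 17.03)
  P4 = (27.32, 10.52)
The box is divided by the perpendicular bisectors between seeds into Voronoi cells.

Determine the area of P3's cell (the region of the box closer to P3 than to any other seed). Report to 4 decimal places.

1. box [0,55]×[0,48]: [(0, 0) (55, 0) (55, 48) (0, 48)]
2. ⊥bis P3·P0 via (12.23,28.035): [(0, 28.5018) (0, 0) (55, 0) (55, 26.4027)]  |A|=1509.8726
3. ⊥bis P3·P1 via (30.45,11.035): [(35.6303, 27.1419) (0, 28.5018) (0, 0) (26.9009, 0)]  |A|=872.8348
4. ⊥bis P3·P2 via (7.955,27.225): [(35.6303, 27.1419) (10.2927, 28.1089) (0, 24.217) (0, 0) (26.9009, 0)]  |A|=850.784
5. ⊥bis P3·P4 via (19.565,13.775): [(25.3403, 27.5347) (10.2927, 28.1089) (0, 24.217) (0, 0) (13.7832, 0)]  |A|=528.8293
6. canonical 5-gon: [(25.3403, 27.5347) (10.2927, 28.1089) (0, 24.217) (0, 0) (13.7832, 0)]
7. shoelace: 528.8293

Area of P3's cell: 528.8293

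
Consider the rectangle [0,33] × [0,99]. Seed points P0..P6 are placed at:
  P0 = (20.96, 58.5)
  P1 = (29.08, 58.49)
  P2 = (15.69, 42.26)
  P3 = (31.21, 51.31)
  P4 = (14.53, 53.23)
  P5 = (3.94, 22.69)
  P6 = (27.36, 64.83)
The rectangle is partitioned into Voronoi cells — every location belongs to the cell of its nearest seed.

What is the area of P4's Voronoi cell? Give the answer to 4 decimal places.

Area of P4's cell: 370.2231

1. box [0,33]×[0,99]: [(0, 0) (33, 0) (33, 99) (0, 99)]
2. ⊥bis P4·P0 via (17.745,55.865): [(0, 77.5159) (0, 0) (33, 0) (33, 37.2522)]  |A|=1893.6734
3. ⊥bis P4·P1 via (21.805,55.86): [(25.0059, 47.0059) (0, 77.5159) (0, 0) (33, 0) (33, 24.8928)]  |A|=1844.2723
4. ⊥bis P4·P2 via (15.11,47.745): [(23.6592, 48.649) (0, 77.5159) (0, 46.1472)]  |A|=371.079
5. ⊥bis P4·P3 via (22.87,52.27): [(22.4383, 48.5199) (22.6017, 49.9393) (0, 77.5159) (0, 46.1472)]  |A|=370.2231
6. ⊥bis P4·P5 via (9.235,37.96): [(22.4383, 48.5199) (22.6017, 49.9393) (0, 77.5159) (0, 46.1472)]  |A|=370.2231
7. ⊥bis P4·P6 via (20.945,59.03): [(22.4383, 48.5199) (22.6017, 49.9393) (0, 77.5159) (0, 46.1472)]  |A|=370.2231
8. canonical 4-gon: [(22.4383, 48.5199) (22.6017, 49.9393) (0, 77.5159) (0, 46.1472)]
9. shoelace: 370.2231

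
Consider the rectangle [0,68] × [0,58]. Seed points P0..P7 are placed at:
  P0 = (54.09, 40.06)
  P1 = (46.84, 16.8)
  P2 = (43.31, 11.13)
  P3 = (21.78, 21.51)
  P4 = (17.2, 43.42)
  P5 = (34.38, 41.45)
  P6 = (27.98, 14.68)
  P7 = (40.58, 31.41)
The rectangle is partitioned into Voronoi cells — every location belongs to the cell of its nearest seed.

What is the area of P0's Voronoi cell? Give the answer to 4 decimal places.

Area of P0's cell: 692.4654

1. box [0,68]×[0,58]: [(0, 0) (68, 0) (68, 58) (0, 58)]
2. ⊥bis P0·P1 via (50.465,28.43): [(0, 44.1596) (68, 22.9644) (68, 58) (0, 58)]  |A|=1661.7813
3. ⊥bis P0·P2 via (48.7,25.595): [(0, 44.1596) (68, 22.9644) (68, 58) (0, 58)]  |A|=1661.7813
4. ⊥bis P0·P3 via (37.935,30.785): [(36.8508, 32.6735) (68, 22.9644) (68, 58) (22.3102, 58)]  |A|=1124.2475
5. ⊥bis P0·P4 via (35.645,41.74): [(35.0974, 35.7275) (36.8508, 32.6735) (68, 22.9644) (68, 58) (37.126, 58)]  |A|=959.255
6. ⊥bis P0·P5 via (44.235,40.755): [(43.5185, 30.5952) (68, 22.9644) (68, 58) (45.4512, 58)]  |A|=737.8348
7. ⊥bis P0·P6 via (41.035,27.37): [(43.5185, 30.5952) (68, 22.9644) (68, 58) (45.4512, 58)]  |A|=737.8348
8. ⊥bis P0·P7 via (47.335,35.735): [(44.2237, 40.5944) (52.3979, 27.8275) (68, 22.9644) (68, 58) (45.4512, 58)]  |A|=692.4654
9. canonical 5-gon: [(44.2237, 40.5944) (52.3979, 27.8275) (68, 22.9644) (68, 58) (45.4512, 58)]
10. shoelace: 692.4654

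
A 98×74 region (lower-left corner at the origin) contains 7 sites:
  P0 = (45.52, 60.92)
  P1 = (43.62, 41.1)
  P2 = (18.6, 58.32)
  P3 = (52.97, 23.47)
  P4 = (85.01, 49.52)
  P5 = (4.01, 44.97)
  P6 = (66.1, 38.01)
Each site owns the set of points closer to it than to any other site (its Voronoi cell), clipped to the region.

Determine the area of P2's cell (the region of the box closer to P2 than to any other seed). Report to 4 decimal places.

Area of P2's cell: 779.1832

1. box [0,98]×[0,74]: [(0, 0) (98, 0) (98, 74) (0, 74)]
2. ⊥bis P2·P0 via (32.06,59.62): [(0, 0) (37.8182, 0) (30.6711, 74) (0, 74)]  |A|=2534.1075
3. ⊥bis P2·P1 via (31.11,49.71): [(0, 4.5084) (32.7824, 52.14) (30.6711, 74) (0, 74)]  |A|=1474.2884
4. ⊥bis P2·P3 via (35.785,40.895): [(0, 5.6029) (2.345, 7.9156) (32.7824, 52.14) (30.6711, 74) (0, 74)]  |A|=1473.0051
5. ⊥bis P2·P4 via (51.805,53.92): [(0, 5.6029) (2.345, 7.9156) (32.7824, 52.14) (30.6711, 74) (0, 74)]  |A|=1473.0051
6. ⊥bis P2·P5 via (11.305,51.645): [(0, 64.0001) (23.3681, 38.4614) (32.7824, 52.14) (30.6711, 74) (0, 74)]  |A|=779.1832
7. ⊥bis P2·P6 via (42.35,48.165): [(0, 64.0001) (23.3681, 38.4614) (32.7824, 52.14) (30.6711, 74) (0, 74)]  |A|=779.1832
8. canonical 5-gon: [(0, 64.0001) (23.3681, 38.4614) (32.7824, 52.14) (30.6711, 74) (0, 74)]
9. shoelace: 779.1832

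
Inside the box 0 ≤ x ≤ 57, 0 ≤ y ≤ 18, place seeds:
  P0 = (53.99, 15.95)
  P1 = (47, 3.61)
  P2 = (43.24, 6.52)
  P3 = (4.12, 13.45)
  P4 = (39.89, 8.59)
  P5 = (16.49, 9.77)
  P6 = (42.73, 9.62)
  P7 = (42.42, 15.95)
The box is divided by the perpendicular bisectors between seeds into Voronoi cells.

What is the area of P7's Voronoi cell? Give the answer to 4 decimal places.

1. box [0,57]×[0,18]: [(0, 0) (57, 0) (57, 18) (0, 18)]
2. ⊥bis P7·P0 via (48.205,15.95): [(0, 0) (48.205, 0) (48.205, 18) (0, 18)]  |A|=867.69
3. ⊥bis P7·P1 via (44.71,9.78): [(0, 0) (18.3595, 0) (48.205, 11.0772) (48.205, 18) (0, 18)]  |A|=702.3882
4. ⊥bis P7·P2 via (42.83,11.235): [(0, 7.5107) (48.205, 11.7024) (48.205, 18) (0, 18)]  |A|=404.6076
5. ⊥bis P7·P3 via (23.27,14.7): [(23.6053, 9.5633) (48.205, 11.7024) (48.205, 18) (23.0546, 18)]  |A|=183.553
6. ⊥bis P7·P4 via (41.155,12.27): [(43.8962, 11.3277) (48.205, 11.7024) (48.205, 18) (24.4859, 18)]  |A|=92.6979
7. ⊥bis P7·P5 via (29.455,12.86): [(28.5641, 16.5981) (43.8962, 11.3277) (48.205, 11.7024) (48.205, 18) (28.23, 18)]  |A|=90.0735
8. ⊥bis P7·P6 via (42.575,12.785): [(28.5641, 16.5981) (40.0207, 12.6599) (48.205, 13.0607) (48.205, 18) (28.23, 18)]  |A|=80.9189
9. canonical 5-gon: [(28.5641, 16.5981) (40.0207, 12.6599) (48.205, 13.0607) (48.205, 18) (28.23, 18)]
10. shoelace: 80.9189

Area of P7's cell: 80.9189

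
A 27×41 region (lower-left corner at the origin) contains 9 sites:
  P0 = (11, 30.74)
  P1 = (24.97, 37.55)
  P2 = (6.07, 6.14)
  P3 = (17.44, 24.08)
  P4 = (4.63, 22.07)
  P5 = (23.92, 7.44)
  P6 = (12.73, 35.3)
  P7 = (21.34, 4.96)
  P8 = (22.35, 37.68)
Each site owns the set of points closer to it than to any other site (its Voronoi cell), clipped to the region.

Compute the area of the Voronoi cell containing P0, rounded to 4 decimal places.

1. box [0,27]×[0,41]: [(0, 0) (27, 0) (27, 41) (0, 41)]
2. ⊥bis P0·P1 via (17.985,34.145): [(0, 0) (27, 0) (27, 15.6517) (14.6434, 41) (0, 41)]  |A|=950.3901
3. ⊥bis P0·P2 via (8.535,18.44): [(0, 20.1505) (27, 14.7395) (27, 15.6517) (14.6434, 41) (0, 41)]  |A|=479.3756
4. ⊥bis P0·P3 via (14.22,27.41): [(0, 20.1505) (5.5601, 19.0362) (19.0102, 32.0419) (14.6434, 41) (0, 41)]  |A|=307.4151
5. ⊥bis P0·P4 via (7.815,26.405): [(0, 32.1468) (10.864, 24.1649) (19.0102, 32.0419) (14.6434, 41) (0, 41)]  |A|=225.038
6. ⊥bis P0·P5 via (17.46,19.09): [(0, 32.1468) (10.864, 24.1649) (19.0102, 32.0419) (14.6434, 41) (0, 41)]  |A|=225.038
7. ⊥bis P0·P6 via (11.865,33.02): [(0, 37.5214) (0, 32.1468) (10.864, 24.1649) (17.7232, 30.7975)]  |A|=111.0309
8. ⊥bis P0·P7 via (16.17,17.85): [(0, 37.5214) (0, 32.1468) (10.864, 24.1649) (17.7232, 30.7975)]  |A|=111.0309
9. ⊥bis P0·P8 via (16.675,34.21): [(0, 37.5214) (0, 32.1468) (10.864, 24.1649) (17.7232, 30.7975)]  |A|=111.0309
10. canonical 4-gon: [(0, 37.5214) (0, 32.1468) (10.864, 24.1649) (17.7232, 30.7975)]
11. shoelace: 111.0309

Area of P0's cell: 111.0309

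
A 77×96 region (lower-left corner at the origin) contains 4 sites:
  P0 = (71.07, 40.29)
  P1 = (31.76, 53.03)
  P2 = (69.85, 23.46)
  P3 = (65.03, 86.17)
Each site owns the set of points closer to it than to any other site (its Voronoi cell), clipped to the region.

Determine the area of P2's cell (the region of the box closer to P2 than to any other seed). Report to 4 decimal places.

1. box [0,77]×[0,96]: [(0, 0) (77, 0) (77, 96) (0, 96)]
2. ⊥bis P2·P0 via (70.46,31.875): [(0, 36.9826) (0, 0) (77, 0) (77, 31.4009)]  |A|=2632.7661
3. ⊥bis P2·P1 via (50.805,38.245): [(47.1705, 33.5632) (21.1147, 0) (77, 0) (77, 31.4009)]  |A|=1406.184
4. ⊥bis P2·P3 via (67.44,54.815): [(47.1705, 33.5632) (21.1147, 0) (77, 0) (77, 31.4009)]  |A|=1406.184
5. canonical 4-gon: [(47.1705, 33.5632) (21.1147, 0) (77, 0) (77, 31.4009)]
6. shoelace: 1406.184

Area of P2's cell: 1406.1840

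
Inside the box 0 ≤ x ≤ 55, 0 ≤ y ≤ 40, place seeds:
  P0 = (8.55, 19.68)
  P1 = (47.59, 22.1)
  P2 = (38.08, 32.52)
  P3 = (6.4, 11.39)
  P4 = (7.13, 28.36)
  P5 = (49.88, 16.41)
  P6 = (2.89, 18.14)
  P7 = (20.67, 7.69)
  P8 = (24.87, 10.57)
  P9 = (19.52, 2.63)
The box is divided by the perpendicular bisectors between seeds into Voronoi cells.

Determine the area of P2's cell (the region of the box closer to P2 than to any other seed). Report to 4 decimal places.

1. box [0,55]×[0,40]: [(0, 0) (55, 0) (55, 40) (0, 40)]
2. ⊥bis P2·P0 via (23.315,26.1): [(34.6636, 0) (55, 0) (55, 40) (17.2711, 40)]  |A|=1161.3059
3. ⊥bis P2·P1 via (42.835,27.31): [(28.4839, 14.2122) (55, 38.4126) (55, 40) (17.2711, 40)]  |A|=507.5174
4. ⊥bis P2·P3 via (22.24,21.955): [(28.4839, 14.2122) (55, 38.4126) (55, 40) (17.2711, 40)]  |A|=507.5174
5. ⊥bis P2·P4 via (22.605,30.44): [(23.1317, 26.5216) (28.4839, 14.2122) (55, 38.4126) (55, 40) (21.32, 40)]  |A|=480.2309
6. ⊥bis P2·P5 via (43.98,24.465): [(23.1317, 26.5216) (28.4839, 14.2122) (55, 38.4126) (55, 40) (21.32, 40)]  |A|=480.2309
7. ⊥bis P2·P6 via (20.485,25.33): [(23.1317, 26.5216) (28.4839, 14.2122) (55, 38.4126) (55, 40) (21.32, 40)]  |A|=480.2309
8. ⊥bis P2·P7 via (29.375,20.105): [(23.1317, 26.5216) (24.4071, 23.5883) (32.5225, 17.8981) (55, 38.4126) (55, 40) (21.32, 40)]  |A|=453.7848
9. ⊥bis P2·P8 via (31.475,21.545): [(23.1252, 26.5701) (34.5142, 19.7159) (55, 38.4126) (55, 40) (21.32, 40)]  |A|=428.1339
10. ⊥bis P2·P9 via (28.8,17.575): [(23.1252, 26.5701) (34.5142, 19.7159) (55, 38.4126) (55, 40) (21.32, 40)]  |A|=428.1339
11. canonical 5-gon: [(23.1252, 26.5701) (34.5142, 19.7159) (55, 38.4126) (55, 40) (21.32, 40)]
12. shoelace: 428.1339

Area of P2's cell: 428.1339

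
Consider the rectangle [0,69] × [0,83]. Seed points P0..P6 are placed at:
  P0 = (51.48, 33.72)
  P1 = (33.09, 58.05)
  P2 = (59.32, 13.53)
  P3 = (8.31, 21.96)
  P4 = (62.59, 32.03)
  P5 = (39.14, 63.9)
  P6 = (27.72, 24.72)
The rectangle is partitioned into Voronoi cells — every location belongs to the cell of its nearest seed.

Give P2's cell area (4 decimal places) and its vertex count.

Area of P2's cell: 624.8203 (5 vertices)

1. box [0,69]×[0,83]: [(0, 0) (69, 0) (69, 83) (0, 83)]
2. ⊥bis P2·P0 via (55.4,23.625): [(0, 2.1126) (0, 0) (69, 0) (69, 28.906)]  |A|=1070.1416
3. ⊥bis P2·P1 via (46.205,35.79): [(0, 2.1126) (0, 0) (69, 0) (69, 28.906)]  |A|=1070.1416
4. ⊥bis P2·P3 via (33.815,17.745): [(33.3732, 15.0718) (30.8824, 0) (69, 0) (69, 28.906)]  |A|=802.1638
5. ⊥bis P2·P4 via (60.955,22.78): [(55.6422, 23.7191) (33.3732, 15.0718) (30.8824, 0) (69, 0) (69, 21.358)]  |A|=751.7514
6. ⊥bis P2·P5 via (49.23,38.715): [(55.6422, 23.7191) (33.3732, 15.0718) (30.8824, 0) (69, 0) (69, 21.358)]  |A|=751.7514
7. ⊥bis P2·P6 via (43.52,19.125): [(55.6422, 23.7191) (43.4736, 18.9938) (36.7476, 0) (69, 0) (69, 21.358)]  |A|=624.8203
8. canonical 5-gon: [(55.6422, 23.7191) (43.4736, 18.9938) (36.7476, 0) (69, 0) (69, 21.358)]
9. shoelace: 624.8203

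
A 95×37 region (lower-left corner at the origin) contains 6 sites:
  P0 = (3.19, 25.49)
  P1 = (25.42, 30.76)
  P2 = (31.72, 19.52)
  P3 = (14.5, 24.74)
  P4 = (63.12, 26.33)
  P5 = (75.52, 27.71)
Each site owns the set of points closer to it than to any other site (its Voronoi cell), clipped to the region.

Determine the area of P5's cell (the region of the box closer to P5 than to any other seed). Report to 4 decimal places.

1. box [0,95]×[0,37]: [(0, 0) (95, 0) (95, 37) (0, 37)]
2. ⊥bis P5·P0 via (39.355,26.6): [(40.1714, 0) (95, 0) (95, 37) (39.0358, 37)]  |A|=2049.6664
3. ⊥bis P5·P1 via (50.47,29.235): [(48.6902, 0) (95, 0) (95, 37) (50.9427, 37)]  |A|=1671.7905
4. ⊥bis P5·P2 via (53.62,23.615): [(58.0357, 0) (95, 0) (95, 37) (51.1172, 37)]  |A|=1495.6719
5. ⊥bis P5·P3 via (45.01,26.225): [(58.0357, 0) (95, 0) (95, 37) (51.1172, 37)]  |A|=1495.6719
6. ⊥bis P5·P4 via (69.32,27.02): [(72.3271, 0) (95, 0) (95, 37) (68.2093, 37)]  |A|=915.0768
7. canonical 4-gon: [(72.3271, 0) (95, 0) (95, 37) (68.2093, 37)]
8. shoelace: 915.0768

Area of P5's cell: 915.0768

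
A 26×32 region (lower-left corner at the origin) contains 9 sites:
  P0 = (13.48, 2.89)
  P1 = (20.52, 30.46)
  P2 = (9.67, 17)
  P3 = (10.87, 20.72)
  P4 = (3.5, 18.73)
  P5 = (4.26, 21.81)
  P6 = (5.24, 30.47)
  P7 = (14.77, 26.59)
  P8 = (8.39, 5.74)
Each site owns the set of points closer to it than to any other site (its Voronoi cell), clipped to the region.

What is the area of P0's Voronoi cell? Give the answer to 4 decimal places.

1. box [0,26]×[0,32]: [(0, 0) (26, 0) (26, 32) (0, 32)]
2. ⊥bis P0·P1 via (17,16.675): [(0, 21.016) (0, 0) (26, 0) (26, 14.3768)]  |A|=460.1064
3. ⊥bis P0·P2 via (11.575,9.945): [(0, 6.8195) (0, 0) (26, 0) (26, 13.8401)]  |A|=268.5743
4. ⊥bis P0·P3 via (12.175,11.805): [(25.9085, 13.8153) (0, 6.8195) (0, 0) (26, 0) (26, 13.8287)]  |A|=268.5738
5. ⊥bis P0·P4 via (8.49,10.81): [(25.9085, 13.8153) (3.7737, 7.8385) (0, 5.4609) (0, 0) (26, 0) (26, 13.8287)]  |A|=266.0103
6. ⊥bis P0·P5 via (8.87,12.35): [(25.9085, 13.8153) (3.7737, 7.8385) (0, 5.4609) (0, 0) (26, 0) (26, 13.8287)]  |A|=266.0103
7. ⊥bis P0·P6 via (9.36,16.68): [(25.9085, 13.8153) (3.7737, 7.8385) (0, 5.4609) (0, 0) (26, 0) (26, 13.8287)]  |A|=266.0103
8. ⊥bis P0·P7 via (14.125,14.74): [(25.9085, 13.8153) (3.7737, 7.8385) (0, 5.4609) (0, 0) (26, 0) (26, 13.8287)]  |A|=266.0103
9. ⊥bis P0·P8 via (10.935,4.315): [(25.9085, 13.8153) (14.5349, 10.7442) (8.5189, 0) (26, 0) (26, 13.8287)]  |A|=173.2488
10. canonical 5-gon: [(25.9085, 13.8153) (14.5349, 10.7442) (8.5189, 0) (26, 0) (26, 13.8287)]
11. shoelace: 173.2488

Area of P0's cell: 173.2488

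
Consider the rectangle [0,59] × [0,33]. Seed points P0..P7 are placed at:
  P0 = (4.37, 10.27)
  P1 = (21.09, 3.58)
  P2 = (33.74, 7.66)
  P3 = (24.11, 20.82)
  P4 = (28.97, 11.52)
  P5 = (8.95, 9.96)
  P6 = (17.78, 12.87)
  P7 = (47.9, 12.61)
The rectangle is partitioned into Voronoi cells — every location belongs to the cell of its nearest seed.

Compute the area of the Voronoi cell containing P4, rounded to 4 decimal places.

1. box [0,59]×[0,33]: [(0, 0) (59, 0) (59, 33) (0, 33)]
2. ⊥bis P4·P0 via (16.67,10.895): [(17.2236, 0) (59, 0) (59, 33) (15.5468, 33)]  |A|=1406.2886
3. ⊥bis P4·P1 via (25.03,7.55): [(16.405, 16.1098) (32.6375, 0) (59, 0) (59, 33) (15.5468, 33)]  |A|=1282.1313
4. ⊥bis P4·P2 via (31.355,9.59): [(16.405, 16.1098) (27.6223, 4.9773) (50.2989, 33) (15.5468, 33)]  |A|=576.8785
5. ⊥bis P4·P3 via (26.54,16.17): [(19.8612, 12.6798) (27.6223, 4.9773) (44.1096, 25.3515)]  |A|=142.5601
6. ⊥bis P4·P5 via (18.96,10.74): [(19.8612, 12.6798) (27.6223, 4.9773) (44.1096, 25.3515)]  |A|=142.5601
7. ⊥bis P4·P6 via (23.375,12.195): [(23.6739, 14.6722) (23.0515, 9.5135) (27.6223, 4.9773) (44.1096, 25.3515)]  |A|=133.346
8. ⊥bis P4·P7 via (38.435,12.065): [(37.8581, 22.0846) (23.6739, 14.6722) (23.0515, 9.5135) (27.6223, 4.9773) (38.0977, 17.9223)]  |A|=119.9441
9. canonical 5-gon: [(37.8581, 22.0846) (23.6739, 14.6722) (23.0515, 9.5135) (27.6223, 4.9773) (38.0977, 17.9223)]
10. shoelace: 119.9441

Area of P4's cell: 119.9441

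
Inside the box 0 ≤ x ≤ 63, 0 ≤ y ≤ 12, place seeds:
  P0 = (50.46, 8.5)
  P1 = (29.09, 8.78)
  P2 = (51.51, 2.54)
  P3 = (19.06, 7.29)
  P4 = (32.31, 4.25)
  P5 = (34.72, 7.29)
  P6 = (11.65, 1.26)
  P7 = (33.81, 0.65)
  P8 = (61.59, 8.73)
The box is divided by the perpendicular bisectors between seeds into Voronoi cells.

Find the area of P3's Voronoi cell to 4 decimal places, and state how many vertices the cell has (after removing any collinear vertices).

Area of P3's cell: 124.0233 (5 vertices)

1. box [0,63]×[0,12]: [(0, 0) (63, 0) (63, 12) (0, 12)]
2. ⊥bis P3·P0 via (34.76,7.895): [(0, 0) (35.0642, 0) (34.6018, 12) (0, 12)]  |A|=417.9963
3. ⊥bis P3·P1 via (24.075,8.035): [(0, 0) (25.2686, 0) (23.486, 12) (0, 12)]  |A|=292.5277
4. ⊥bis P3·P2 via (35.285,4.915): [(0, 0) (25.2686, 0) (23.486, 12) (0, 12)]  |A|=292.5277
5. ⊥bis P3·P4 via (25.685,5.77): [(0, 0) (24.3612, 0) (24.912, 2.4008) (23.486, 12) (0, 12)]  |A|=291.4384
6. ⊥bis P3·P5 via (26.89,7.29): [(0, 0) (24.3612, 0) (24.912, 2.4008) (23.486, 12) (0, 12)]  |A|=291.4384
7. ⊥bis P3·P6 via (15.355,4.275): [(18.8338, 0) (24.3612, 0) (24.912, 2.4008) (23.486, 12) (9.0687, 12)]  |A|=124.0233
8. ⊥bis P3·P7 via (26.435,3.97): [(18.8338, 0) (24.3612, 0) (24.912, 2.4008) (23.486, 12) (9.0687, 12)]  |A|=124.0233
9. ⊥bis P3·P8 via (40.325,8.01): [(18.8338, 0) (24.3612, 0) (24.912, 2.4008) (23.486, 12) (9.0687, 12)]  |A|=124.0233
10. canonical 5-gon: [(18.8338, 0) (24.3612, 0) (24.912, 2.4008) (23.486, 12) (9.0687, 12)]
11. shoelace: 124.0233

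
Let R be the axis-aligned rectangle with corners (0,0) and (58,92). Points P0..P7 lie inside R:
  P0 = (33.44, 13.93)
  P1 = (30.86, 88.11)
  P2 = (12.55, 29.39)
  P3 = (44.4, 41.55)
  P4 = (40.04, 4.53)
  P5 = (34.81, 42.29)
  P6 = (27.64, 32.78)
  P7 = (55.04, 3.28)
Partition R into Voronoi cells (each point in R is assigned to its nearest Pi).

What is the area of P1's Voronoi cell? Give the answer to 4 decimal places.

1. box [0,58]×[0,92]: [(0, 0) (58, 0) (58, 92) (0, 92)]
2. ⊥bis P1·P0 via (32.15,51.02): [(0, 49.9018) (58, 51.9191) (58, 92) (0, 92)]  |A|=2383.1944
3. ⊥bis P1·P2 via (21.705,58.75): [(0, 65.518) (45.0556, 51.4689) (58, 51.9191) (58, 92) (0, 92)]  |A|=2031.3958
4. ⊥bis P1·P3 via (37.63,64.83): [(0, 65.518) (19.3007, 59.4997) (58, 70.7537) (58, 92) (0, 92)]  |A|=1609.1764
5. ⊥bis P1·P4 via (35.45,46.32): [(0, 65.518) (19.3007, 59.4997) (58, 70.7537) (58, 92) (0, 92)]  |A|=1609.1764
6. ⊥bis P1·P5 via (32.835,65.2): [(0, 65.518) (7.9106, 63.0513) (41.4587, 65.9434) (58, 70.7537) (58, 92) (0, 92)]  |A|=1533.1304
7. ⊥bis P1·P6 via (29.25,60.445): [(0, 65.518) (7.9106, 63.0513) (41.4587, 65.9434) (58, 70.7537) (58, 92) (0, 92)]  |A|=1533.1304
8. ⊥bis P1·P7 via (42.95,45.695): [(0, 65.518) (7.9106, 63.0513) (41.4587, 65.9434) (58, 70.7537) (58, 92) (0, 92)]  |A|=1533.1304
9. canonical 6-gon: [(0, 65.518) (7.9106, 63.0513) (41.4587, 65.9434) (58, 70.7537) (58, 92) (0, 92)]
10. shoelace: 1533.1304

Area of P1's cell: 1533.1304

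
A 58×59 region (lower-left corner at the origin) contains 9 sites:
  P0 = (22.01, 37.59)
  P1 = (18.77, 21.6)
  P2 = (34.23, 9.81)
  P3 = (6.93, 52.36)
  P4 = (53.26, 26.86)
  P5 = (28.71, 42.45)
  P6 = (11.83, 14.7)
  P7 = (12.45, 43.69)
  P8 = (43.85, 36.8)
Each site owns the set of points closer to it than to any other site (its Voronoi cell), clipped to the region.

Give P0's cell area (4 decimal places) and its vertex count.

1. box [0,58]×[0,59]: [(0, 0) (58, 0) (58, 59) (0, 59)]
2. ⊥bis P0·P1 via (20.39,29.595): [(0, 33.7266) (58, 21.9742) (58, 59) (0, 59)]  |A|=1806.6777
3. ⊥bis P0·P2 via (28.12,23.7): [(0, 33.7266) (34.8572, 26.6636) (58, 36.8438) (58, 59) (0, 59)]  |A|=1634.6159
4. ⊥bis P0·P3 via (14.47,44.975): [(2.881, 33.1428) (34.8572, 26.6636) (58, 36.8438) (58, 59) (28.2067, 59)]  |A|=1233.536
5. ⊥bis P0·P4 via (37.635,32.225): [(2.881, 33.1428) (34.8572, 26.6636) (35.8799, 27.1135) (46.8285, 59) (28.2067, 59)]  |A|=810.3761
6. ⊥bis P0·P5 via (25.36,40.02): [(18.6615, 49.2545) (2.881, 33.1428) (34.8572, 26.6636) (35.0021, 26.7273)]  |A|=310.8721
7. ⊥bis P0·P6 via (16.92,26.145): [(18.6615, 49.2545) (2.881, 33.1428) (34.8572, 26.6636) (35.0021, 26.7273)]  |A|=310.8721
8. ⊥bis P0·P7 via (17.23,40.64): [(20.8243, 46.273) (11.3511, 31.4265) (34.8572, 26.6636) (35.0021, 26.7273)]  |A|=198.9198
9. ⊥bis P0·P8 via (32.93,37.195): [(32.6678, 29.9455) (20.8243, 46.273) (11.3511, 31.4265) (32.5658, 27.1278)]  |A|=195.3603
10. canonical 4-gon: [(32.6678, 29.9455) (20.8243, 46.273) (11.3511, 31.4265) (32.5658, 27.1278)]
11. shoelace: 195.3603

Area of P0's cell: 195.3603 (4 vertices)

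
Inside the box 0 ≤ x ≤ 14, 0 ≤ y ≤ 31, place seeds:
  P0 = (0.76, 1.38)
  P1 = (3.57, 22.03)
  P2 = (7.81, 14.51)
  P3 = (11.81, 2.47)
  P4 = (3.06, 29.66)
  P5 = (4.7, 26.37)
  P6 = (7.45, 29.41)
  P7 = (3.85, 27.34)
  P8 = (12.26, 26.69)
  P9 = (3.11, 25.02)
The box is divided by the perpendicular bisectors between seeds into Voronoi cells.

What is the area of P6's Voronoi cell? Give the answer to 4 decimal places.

1. box [0,14]×[0,31]: [(0, 0) (14, 0) (14, 31) (0, 31)]
2. ⊥bis P6·P0 via (4.105,15.395): [(0, 16.3748) (14, 13.0333) (14, 31) (0, 31)]  |A|=228.1434
3. ⊥bis P6·P1 via (5.51,25.72): [(0, 28.6169) (14, 21.2564) (14, 31) (0, 31)]  |A|=84.887
4. ⊥bis P6·P2 via (7.63,21.96): [(0, 28.6169) (12.4407, 22.0762) (14, 22.1139) (14, 31) (0, 31)]  |A|=84.2185
5. ⊥bis P6·P3 via (9.63,15.94): [(0, 28.6169) (12.4407, 22.0762) (14, 22.1139) (14, 31) (0, 31)]  |A|=84.2185
6. ⊥bis P6·P4 via (5.255,29.535): [(5.0515, 25.9611) (12.4407, 22.0762) (14, 22.1139) (14, 31) (5.3384, 31)]  |A|=64.7493
7. ⊥bis P6·P5 via (6.075,27.89): [(5.2061, 28.676) (12.5003, 22.0777) (14, 22.1139) (14, 31) (5.3384, 31)]  |A|=54.2165
8. ⊥bis P6·P7 via (5.65,28.375): [(5.2305, 29.1046) (5.7705, 28.1655) (12.5003, 22.0777) (14, 22.1139) (14, 31) (5.3384, 31)]  |A|=54.0893
9. ⊥bis P6·P8 via (9.855,28.05): [(5.2305, 29.1046) (5.7705, 28.1655) (8.5159, 25.682) (11.5232, 31) (5.3384, 31)]  |A|=20.3623
10. ⊥bis P6·P9 via (5.28,27.215): [(5.2305, 29.1046) (5.7705, 28.1655) (8.5159, 25.682) (11.5232, 31) (5.3384, 31)]  |A|=20.3623
11. canonical 5-gon: [(5.2305, 29.1046) (5.7705, 28.1655) (8.5159, 25.682) (11.5232, 31) (5.3384, 31)]
12. shoelace: 20.3623

Area of P6's cell: 20.3623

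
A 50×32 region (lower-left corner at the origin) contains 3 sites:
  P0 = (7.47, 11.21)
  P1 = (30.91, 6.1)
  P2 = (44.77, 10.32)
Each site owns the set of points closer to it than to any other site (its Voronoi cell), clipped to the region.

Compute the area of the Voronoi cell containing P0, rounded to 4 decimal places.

Area of P0's cell: 665.3195

1. box [0,50]×[0,32]: [(0, 0) (50, 0) (50, 32) (0, 32)]
2. ⊥bis P0·P1 via (19.19,8.655): [(0, 0) (17.3032, 0) (24.2793, 32) (0, 32)]  |A|=665.3195
3. ⊥bis P0·P2 via (26.12,10.765): [(0, 0) (17.3032, 0) (24.2793, 32) (0, 32)]  |A|=665.3195
4. canonical 4-gon: [(0, 0) (17.3032, 0) (24.2793, 32) (0, 32)]
5. shoelace: 665.3195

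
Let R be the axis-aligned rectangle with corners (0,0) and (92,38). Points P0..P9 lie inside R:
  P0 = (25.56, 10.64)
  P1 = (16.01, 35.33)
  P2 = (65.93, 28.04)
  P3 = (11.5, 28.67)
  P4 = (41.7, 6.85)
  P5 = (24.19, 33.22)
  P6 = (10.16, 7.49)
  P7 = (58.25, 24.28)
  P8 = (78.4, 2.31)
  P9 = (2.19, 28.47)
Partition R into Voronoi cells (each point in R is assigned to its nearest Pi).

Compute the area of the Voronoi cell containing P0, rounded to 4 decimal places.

1. box [0,92]×[0,38]: [(0, 0) (92, 0) (92, 38) (0, 38)]
2. ⊥bis P0·P1 via (20.785,22.985): [(0, 14.9454) (0, 0) (92, 0) (92, 38) (59.6039, 38)]  |A|=2808.9293
3. ⊥bis P0·P2 via (45.745,19.34): [(40.8319, 30.7391) (0, 14.9454) (0, 0) (54.0808, 0)]  |A|=1136.3212
4. ⊥bis P0·P3 via (18.53,19.655): [(40.8319, 30.7391) (24.7836, 24.5317) (0, 5.2051) (0, 0) (54.0808, 0)]  |A|=1015.6206
5. ⊥bis P0·P4 via (33.63,8.745): [(38.5911, 29.8723) (24.7836, 24.5317) (0, 5.2051) (0, 0) (31.5765, 0)]  |A|=639.3121
6. ⊥bis P0·P5 via (24.875,21.93): [(36.8974, 22.6594) (21.1582, 21.7045) (0, 5.2051) (0, 0) (31.5765, 0)]  |A|=573.5212
7. ⊥bis P0·P6 via (17.86,9.065): [(36.8974, 22.6594) (21.1582, 21.7045) (16.084, 17.7476) (19.7142, 0) (31.5765, 0)]  |A|=356.722
8. ⊥bis P0·P7 via (41.905,17.46): [(36.8974, 22.6594) (21.1582, 21.7045) (16.084, 17.7476) (19.7142, 0) (31.5765, 0)]  |A|=356.722
9. ⊥bis P0·P8 via (51.98,6.475): [(36.8974, 22.6594) (21.1582, 21.7045) (16.084, 17.7476) (19.7142, 0) (31.5765, 0)]  |A|=356.722
10. ⊥bis P0·P9 via (13.875,19.555): [(36.8974, 22.6594) (21.1582, 21.7045) (16.084, 17.7476) (19.7142, 0) (31.5765, 0)]  |A|=356.722
11. canonical 5-gon: [(36.8974, 22.6594) (21.1582, 21.7045) (16.084, 17.7476) (19.7142, 0) (31.5765, 0)]
12. shoelace: 356.722

Area of P0's cell: 356.7220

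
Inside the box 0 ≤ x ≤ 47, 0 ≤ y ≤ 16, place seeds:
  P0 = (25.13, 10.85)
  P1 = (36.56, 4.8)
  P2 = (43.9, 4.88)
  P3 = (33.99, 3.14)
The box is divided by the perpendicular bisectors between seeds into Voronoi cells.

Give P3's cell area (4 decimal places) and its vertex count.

Area of P3's cell: 68.0660 (3 vertices)

1. box [0,47]×[0,16]: [(0, 0) (47, 0) (47, 16) (0, 16)]
2. ⊥bis P3·P0 via (29.56,6.995): [(23.4729, 0) (47, 0) (47, 16) (37.3962, 16)]  |A|=265.0471
3. ⊥bis P3·P1 via (35.275,3.97): [(31.7188, 9.4758) (23.4729, 0) (37.8393, 0)]  |A|=68.066
4. ⊥bis P3·P2 via (38.945,4.01): [(31.7188, 9.4758) (23.4729, 0) (37.8393, 0)]  |A|=68.066
5. canonical 3-gon: [(31.7188, 9.4758) (23.4729, 0) (37.8393, 0)]
6. shoelace: 68.066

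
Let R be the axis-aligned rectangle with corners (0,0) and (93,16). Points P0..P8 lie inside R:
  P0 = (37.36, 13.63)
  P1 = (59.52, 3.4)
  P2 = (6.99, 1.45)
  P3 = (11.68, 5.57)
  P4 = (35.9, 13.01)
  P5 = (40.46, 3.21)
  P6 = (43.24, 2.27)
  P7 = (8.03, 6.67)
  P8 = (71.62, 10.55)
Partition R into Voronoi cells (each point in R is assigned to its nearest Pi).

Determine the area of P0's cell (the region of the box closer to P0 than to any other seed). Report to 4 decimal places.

1. box [0,93]×[0,16]: [(0, 0) (93, 0) (93, 16) (0, 16)]
2. ⊥bis P0·P1 via (48.44,8.515): [(0, 0) (44.5091, 0) (51.8954, 16) (0, 16)]  |A|=771.2361
3. ⊥bis P0·P2 via (22.175,7.54): [(25.1989, 0) (44.5091, 0) (51.8954, 16) (18.7821, 16)]  |A|=419.3878
4. ⊥bis P0·P3 via (24.52,9.6): [(27.5331, 0) (44.5091, 0) (51.8954, 16) (22.5113, 16)]  |A|=370.8812
5. ⊥bis P0·P4 via (36.63,13.32): [(42.2864, 0) (44.5091, 0) (51.8954, 16) (35.4919, 16)]  |A|=149.0092
6. ⊥bis P0·P5 via (38.91,8.42): [(38.7332, 8.3674) (49.9064, 11.6915) (51.8954, 16) (35.4919, 16)]  |A|=83.3649
7. ⊥bis P0·P6 via (40.3,7.95): [(38.7332, 8.3674) (44.3142, 10.0278) (50.653, 13.3088) (51.8954, 16) (35.4919, 16)]  |A|=79.4639
8. ⊥bis P0·P7 via (22.695,10.15): [(38.7332, 8.3674) (44.3142, 10.0278) (50.653, 13.3088) (51.8954, 16) (35.4919, 16)]  |A|=79.4639
9. ⊥bis P0·P8 via (54.49,12.09): [(38.7332, 8.3674) (44.3142, 10.0278) (50.653, 13.3088) (51.8954, 16) (35.4919, 16)]  |A|=79.4639
10. canonical 5-gon: [(38.7332, 8.3674) (44.3142, 10.0278) (50.653, 13.3088) (51.8954, 16) (35.4919, 16)]
11. shoelace: 79.4639

Area of P0's cell: 79.4639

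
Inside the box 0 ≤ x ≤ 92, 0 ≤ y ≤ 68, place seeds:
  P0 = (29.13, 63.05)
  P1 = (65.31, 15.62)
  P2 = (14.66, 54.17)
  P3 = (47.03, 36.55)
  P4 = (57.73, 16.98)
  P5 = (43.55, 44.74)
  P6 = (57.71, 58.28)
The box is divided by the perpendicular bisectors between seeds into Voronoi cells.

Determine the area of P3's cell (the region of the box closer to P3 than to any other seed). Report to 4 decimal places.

Area of P3's cell: 897.9854

1. box [0,92]×[0,68]: [(0, 0) (92, 0) (92, 68) (0, 68)]
2. ⊥bis P3·P0 via (38.08,49.8): [(0, 24.078) (0, 0) (92, 0) (92, 68) (65.0241, 68)]  |A|=4828.0062
3. ⊥bis P3·P1 via (56.17,26.085): [(0, 24.078) (0, 0) (26.3035, 0) (92, 57.3785) (92, 68) (65.0241, 68)]  |A|=2943.2247
4. ⊥bis P3·P2 via (30.845,45.36): [(30.4602, 44.653) (6.1541, 0) (26.3035, 0) (92, 57.3785) (92, 68) (65.0241, 68)]  |A|=2439.1137
5. ⊥bis P3·P4 via (52.38,26.765): [(30.4602, 44.653) (7.3094, 2.1224) (64.596, 33.4442) (92, 57.3785) (92, 68) (65.0241, 68)]  |A|=2059.4735
6. ⊥bis P3·P5 via (45.29,40.645): [(23.16, 31.2418) (7.3094, 2.1224) (64.596, 33.4442) (92, 57.3785) (92, 60.4925)]  |A|=1158.7176
7. ⊥bis P3·P6 via (52.37,47.415): [(56.4748, 45.3975) (23.16, 31.2418) (7.3094, 2.1224) (64.596, 33.4442) (70.4295, 38.539)]  |A|=897.9854
8. canonical 5-gon: [(56.4748, 45.3975) (23.16, 31.2418) (7.3094, 2.1224) (64.596, 33.4442) (70.4295, 38.539)]
9. shoelace: 897.9854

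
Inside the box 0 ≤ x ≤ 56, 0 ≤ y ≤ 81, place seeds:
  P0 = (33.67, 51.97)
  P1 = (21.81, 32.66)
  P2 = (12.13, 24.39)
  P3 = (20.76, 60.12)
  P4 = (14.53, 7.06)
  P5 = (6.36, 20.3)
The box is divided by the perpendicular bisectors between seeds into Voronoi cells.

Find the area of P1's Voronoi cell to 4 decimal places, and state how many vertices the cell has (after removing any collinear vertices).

Area of P1's cell: 954.9594 (5 vertices)

1. box [0,56]×[0,81]: [(0, 0) (56, 0) (56, 81) (0, 81)]
2. ⊥bis P1·P0 via (27.74,42.315): [(0, 59.3526) (0, 0) (56, 0) (56, 24.958)]  |A|=2360.6974
3. ⊥bis P1·P2 via (16.97,28.525): [(0, 59.3526) (0, 48.3883) (41.34, 0) (56, 0) (56, 24.958)]  |A|=1360.5106
4. ⊥bis P1·P3 via (21.285,46.39): [(21.1158, 46.3835) (2.3266, 45.6651) (41.34, 0) (56, 0) (56, 24.958)]  |A|=1218.3312
5. ⊥bis P1·P4 via (18.17,19.86): [(21.1158, 46.3835) (2.3266, 45.6651) (26.3635, 17.53) (56, 9.1021) (56, 24.958)]  |A|=954.9594
6. ⊥bis P1·P5 via (14.085,26.48): [(21.1158, 46.3835) (2.3266, 45.6651) (26.3635, 17.53) (56, 9.1021) (56, 24.958)]  |A|=954.9594
7. canonical 5-gon: [(21.1158, 46.3835) (2.3266, 45.6651) (26.3635, 17.53) (56, 9.1021) (56, 24.958)]
8. shoelace: 954.9594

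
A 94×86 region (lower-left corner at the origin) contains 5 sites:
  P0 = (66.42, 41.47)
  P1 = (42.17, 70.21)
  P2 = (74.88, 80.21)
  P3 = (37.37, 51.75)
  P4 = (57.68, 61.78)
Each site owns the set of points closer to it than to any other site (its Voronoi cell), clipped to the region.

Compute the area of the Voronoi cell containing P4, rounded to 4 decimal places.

1. box [0,94]×[0,86]: [(0, 0) (94, 0) (94, 86) (0, 86)]
2. ⊥bis P4·P0 via (62.05,51.625): [(0, 24.923) (94, 65.374) (94, 86) (0, 86)]  |A|=3840.0377
3. ⊥bis P4·P1 via (49.925,65.995): [(36.0283, 40.4271) (94, 65.374) (94, 86) (60.7981, 86)]  |A|=1354.4137
4. ⊥bis P4·P2 via (66.28,70.995): [(57.2321, 79.439) (36.0283, 40.4271) (79.1502, 58.9837)]  |A|=644.3989
5. ⊥bis P4·P3 via (47.525,56.765): [(57.2321, 79.439) (46.2793, 59.2874) (52.1642, 47.3709) (79.1502, 58.9837)]  |A|=527.8246
6. canonical 4-gon: [(57.2321, 79.439) (46.2793, 59.2874) (52.1642, 47.3709) (79.1502, 58.9837)]
7. shoelace: 527.8246

Area of P4's cell: 527.8246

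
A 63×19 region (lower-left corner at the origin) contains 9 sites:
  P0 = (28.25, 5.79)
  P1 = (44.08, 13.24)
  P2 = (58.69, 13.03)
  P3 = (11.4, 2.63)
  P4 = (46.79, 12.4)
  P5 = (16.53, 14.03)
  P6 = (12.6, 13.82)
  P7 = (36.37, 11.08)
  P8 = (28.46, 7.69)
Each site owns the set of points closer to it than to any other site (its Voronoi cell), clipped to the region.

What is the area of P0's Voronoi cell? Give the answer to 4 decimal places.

1. box [0,63]×[0,19]: [(0, 0) (63, 0) (63, 19) (0, 19)]
2. ⊥bis P0·P1 via (36.165,9.515): [(0, 0) (40.643, 0) (31.7011, 19) (0, 19)]  |A|=687.2691
3. ⊥bis P0·P2 via (43.47,9.41): [(0, 0) (40.643, 0) (31.7011, 19) (0, 19)]  |A|=687.2691
4. ⊥bis P0·P3 via (19.825,4.21): [(20.6145, 0) (40.643, 0) (31.7011, 19) (17.0513, 19)]  |A|=329.4435
5. ⊥bis P0·P4 via (37.52,9.095): [(20.6145, 0) (40.643, 0) (31.7011, 19) (17.0513, 19)]  |A|=329.4435
6. ⊥bis P0·P5 via (22.39,9.91): [(19.5212, 5.8297) (20.6145, 0) (40.643, 0) (31.7011, 19) (28.7809, 19)]  |A|=252.2023
7. ⊥bis P0·P6 via (20.425,9.805): [(19.5212, 5.8297) (20.6145, 0) (40.643, 0) (31.7011, 19) (28.7809, 19)]  |A|=252.2023
8. ⊥bis P0·P7 via (32.31,8.435): [(27.0402, 16.5241) (19.5212, 5.8297) (20.6145, 0) (37.8052, 0)]  |A|=169.7924
9. ⊥bis P0·P8 via (28.355,6.74): [(33.8068, 6.1374) (20.7521, 7.5803) (19.5212, 5.8297) (20.6145, 0) (37.8052, 0)]  |A|=106.8768
10. canonical 5-gon: [(33.8068, 6.1374) (20.7521, 7.5803) (19.5212, 5.8297) (20.6145, 0) (37.8052, 0)]
11. shoelace: 106.8768

Area of P0's cell: 106.8768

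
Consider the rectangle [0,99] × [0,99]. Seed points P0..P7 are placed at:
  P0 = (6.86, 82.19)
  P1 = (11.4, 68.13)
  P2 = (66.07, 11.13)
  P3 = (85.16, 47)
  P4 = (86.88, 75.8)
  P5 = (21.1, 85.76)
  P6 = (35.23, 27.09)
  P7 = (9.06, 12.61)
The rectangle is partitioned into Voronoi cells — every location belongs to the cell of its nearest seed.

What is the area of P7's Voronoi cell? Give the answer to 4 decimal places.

Area of P7's cell: 888.7094

1. box [0,99]×[0,99]: [(0, 0) (99, 0) (99, 99) (0, 99)]
2. ⊥bis P7·P0 via (7.96,47.4): [(0, 47.1483) (0, 0) (99, 0) (99, 50.2785)]  |A|=4822.6289
3. ⊥bis P7·P1 via (10.23,40.37): [(0, 40.8012) (0, 0) (99, 0) (99, 36.6286)]  |A|=3832.7739
4. ⊥bis P7·P2 via (37.565,11.87): [(38.2742, 39.188) (0, 40.8012) (0, 0) (37.2569, 0)]  |A|=1510.8268
5. ⊥bis P7·P3 via (47.11,29.805): [(38.2742, 39.188) (0, 40.8012) (0, 0) (37.2569, 0)]  |A|=1510.8268
6. ⊥bis P7·P4 via (47.97,44.205): [(38.2742, 39.188) (0, 40.8012) (0, 0) (37.2569, 0)]  |A|=1510.8268
7. ⊥bis P7·P5 via (15.08,49.185): [(38.2742, 39.188) (0, 40.8012) (0, 0) (37.2569, 0)]  |A|=1510.8268
8. ⊥bis P7·P6 via (22.145,19.85): [(10.8046, 40.3458) (0, 40.8012) (0, 0) (33.1281, 0)]  |A|=888.7094
9. canonical 4-gon: [(10.8046, 40.3458) (0, 40.8012) (0, 0) (33.1281, 0)]
10. shoelace: 888.7094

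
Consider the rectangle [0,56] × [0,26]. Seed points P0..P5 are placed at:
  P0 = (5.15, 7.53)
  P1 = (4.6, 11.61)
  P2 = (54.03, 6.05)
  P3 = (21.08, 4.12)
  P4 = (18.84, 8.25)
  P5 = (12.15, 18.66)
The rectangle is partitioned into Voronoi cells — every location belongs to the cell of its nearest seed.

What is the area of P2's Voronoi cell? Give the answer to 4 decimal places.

Area of P2's cell: 484.8214

1. box [0,56]×[0,26]: [(0, 0) (56, 0) (56, 26) (0, 26)]
2. ⊥bis P2·P0 via (29.59,6.79): [(29.3844, 0) (56, 0) (56, 26) (30.1716, 26)]  |A|=681.7713
3. ⊥bis P2·P1 via (29.315,8.83): [(29.7758, 12.9267) (29.3844, 0) (56, 0) (56, 26) (31.2463, 26)]  |A|=674.7465
4. ⊥bis P2·P3 via (37.555,5.085): [(37.8528, 0) (56, 0) (56, 26) (36.3299, 26)]  |A|=491.6239
5. ⊥bis P2·P4 via (36.435,7.15): [(36.9508, 15.4003) (37.8528, 0) (56, 0) (56, 26) (37.6135, 26)]  |A|=484.8214
6. ⊥bis P2·P5 via (33.09,12.355): [(36.9508, 15.4003) (37.8528, 0) (56, 0) (56, 26) (37.6135, 26)]  |A|=484.8214
7. canonical 5-gon: [(36.9508, 15.4003) (37.8528, 0) (56, 0) (56, 26) (37.6135, 26)]
8. shoelace: 484.8214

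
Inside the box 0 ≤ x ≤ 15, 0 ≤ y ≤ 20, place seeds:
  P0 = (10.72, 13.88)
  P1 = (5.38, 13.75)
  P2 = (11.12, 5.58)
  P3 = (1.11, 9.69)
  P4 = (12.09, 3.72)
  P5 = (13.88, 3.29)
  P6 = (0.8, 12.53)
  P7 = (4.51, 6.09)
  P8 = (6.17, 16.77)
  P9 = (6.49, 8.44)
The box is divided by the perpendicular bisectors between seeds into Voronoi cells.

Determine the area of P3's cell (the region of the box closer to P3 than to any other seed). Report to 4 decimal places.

Area of P3's cell: 16.2510

1. box [0,15]×[0,20]: [(0, 0) (15, 0) (15, 20) (0, 20)]
2. ⊥bis P3·P0 via (5.915,11.785): [(0, 0) (11.0533, 0) (2.3332, 20) (0, 20)]  |A|=133.8653
3. ⊥bis P3·P1 via (3.245,11.72): [(0, 15.1328) (0, 0) (11.0533, 0) (8.2286, 6.4786)]  |A|=98.0662
4. ⊥bis P3·P2 via (6.115,7.635): [(6.4208, 8.3799) (0, 15.1328) (0, 0) (2.9801, 0)]  |A|=61.0695
5. ⊥bis P3·P4 via (6.6,6.705): [(3.0596, 0.1935) (6.4208, 8.3799) (0, 15.1328) (0, 0) (2.9544, 0)]  |A|=61.067
6. ⊥bis P3·P5 via (7.495,6.49): [(3.0596, 0.1935) (6.4208, 8.3799) (0, 15.1328) (0, 0) (2.9544, 0)]  |A|=61.067
7. ⊥bis P3·P6 via (0.955,11.11): [(3.0596, 0.1935) (6.4208, 8.3799) (3.5551, 11.3938) (0, 11.0058) (0, 0) (2.9544, 0)]  |A|=53.7308
8. ⊥bis P3·P7 via (2.81,7.89): [(4.9579, 9.9185) (3.5551, 11.3938) (0, 11.0058) (0, 5.2361)]  |A|=17.1971
9. ⊥bis P3·P8 via (3.64,13.23): [(4.9579, 9.9185) (3.5551, 11.3938) (0, 11.0058) (0, 5.2361)]  |A|=17.1971
10. ⊥bis P3·P9 via (3.8,9.065): [(3.7286, 8.7575) (4.1867, 10.7295) (3.5551, 11.3938) (0, 11.0058) (0, 5.2361)]  |A|=16.251
11. canonical 5-gon: [(3.7286, 8.7575) (4.1867, 10.7295) (3.5551, 11.3938) (0, 11.0058) (0, 5.2361)]
12. shoelace: 16.251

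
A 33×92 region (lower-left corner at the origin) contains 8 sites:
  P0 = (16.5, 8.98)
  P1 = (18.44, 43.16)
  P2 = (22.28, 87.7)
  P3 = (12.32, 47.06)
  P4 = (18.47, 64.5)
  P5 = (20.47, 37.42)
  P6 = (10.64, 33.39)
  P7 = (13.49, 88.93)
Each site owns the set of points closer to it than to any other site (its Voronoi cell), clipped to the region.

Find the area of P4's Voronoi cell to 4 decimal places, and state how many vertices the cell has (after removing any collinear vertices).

Area of P4's cell: 630.1371 (6 vertices)

1. box [0,33]×[0,92]: [(0, 0) (33, 0) (33, 92) (0, 92)]
2. ⊥bis P4·P0 via (17.485,36.74): [(0, 37.3604) (33, 36.1895) (33, 92) (0, 92)]  |A|=1822.4266
3. ⊥bis P4·P1 via (18.455,53.83): [(0, 53.8559) (33, 53.8096) (33, 92) (0, 92)]  |A|=1259.5193
4. ⊥bis P4·P2 via (20.375,76.1): [(0, 79.4461) (0, 53.8559) (33, 53.8096) (33, 74.0267)]  |A|=755.8195
5. ⊥bis P4·P3 via (15.395,55.78): [(0, 79.4461) (0, 61.2089) (20.9346, 53.8265) (33, 53.8096) (33, 74.0267)]  |A|=678.8542
6. ⊥bis P4·P5 via (19.47,50.96): [(0, 79.4461) (0, 61.2089) (20.9346, 53.8265) (33, 53.8096) (33, 74.0267)]  |A|=678.8542
7. ⊥bis P4·P6 via (14.555,48.945): [(0, 79.4461) (0, 61.2089) (20.9346, 53.8265) (33, 53.8096) (33, 74.0267)]  |A|=678.8542
8. ⊥bis P4·P7 via (15.98,76.715): [(16.2701, 76.7741) (0, 73.4575) (0, 61.2089) (20.9346, 53.8265) (33, 53.8096) (33, 74.0267)]  |A|=630.1371
9. canonical 6-gon: [(16.2701, 76.7741) (0, 73.4575) (0, 61.2089) (20.9346, 53.8265) (33, 53.8096) (33, 74.0267)]
10. shoelace: 630.1371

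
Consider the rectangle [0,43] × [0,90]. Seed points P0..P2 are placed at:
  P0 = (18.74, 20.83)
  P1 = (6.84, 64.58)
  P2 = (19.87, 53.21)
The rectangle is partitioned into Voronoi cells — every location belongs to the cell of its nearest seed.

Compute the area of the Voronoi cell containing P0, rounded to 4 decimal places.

1. box [0,43]×[0,90]: [(0, 0) (43, 0) (43, 90) (0, 90)]
2. ⊥bis P0·P1 via (12.79,42.705): [(0, 39.2261) (0, 0) (43, 0) (43, 50.9221)]  |A|=1938.1872
3. ⊥bis P0·P2 via (19.305,37.02): [(0, 37.6937) (0, 0) (43, 0) (43, 36.1931)]  |A|=1588.5661
4. canonical 4-gon: [(0, 37.6937) (0, 0) (43, 0) (43, 36.1931)]
5. shoelace: 1588.5661

Area of P0's cell: 1588.5661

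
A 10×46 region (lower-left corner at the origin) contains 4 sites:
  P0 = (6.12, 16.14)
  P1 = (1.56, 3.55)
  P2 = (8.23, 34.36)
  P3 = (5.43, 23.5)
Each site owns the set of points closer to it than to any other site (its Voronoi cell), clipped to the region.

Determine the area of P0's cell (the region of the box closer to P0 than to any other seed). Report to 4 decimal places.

Area of P0's cell: 103.2249

1. box [0,10]×[0,46]: [(0, 0) (10, 0) (10, 46) (0, 46)]
2. ⊥bis P0·P1 via (3.84,9.845): [(0, 11.2358) (10, 7.6139) (10, 46) (0, 46)]  |A|=365.7514
3. ⊥bis P0·P2 via (7.175,25.25): [(0, 26.0809) (0, 11.2358) (10, 7.6139) (10, 24.9228)]  |A|=160.7702
4. ⊥bis P0·P3 via (5.775,19.82): [(0, 19.2786) (0, 11.2358) (10, 7.6139) (10, 20.2161)]  |A|=103.2249
5. canonical 4-gon: [(0, 19.2786) (0, 11.2358) (10, 7.6139) (10, 20.2161)]
6. shoelace: 103.2249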